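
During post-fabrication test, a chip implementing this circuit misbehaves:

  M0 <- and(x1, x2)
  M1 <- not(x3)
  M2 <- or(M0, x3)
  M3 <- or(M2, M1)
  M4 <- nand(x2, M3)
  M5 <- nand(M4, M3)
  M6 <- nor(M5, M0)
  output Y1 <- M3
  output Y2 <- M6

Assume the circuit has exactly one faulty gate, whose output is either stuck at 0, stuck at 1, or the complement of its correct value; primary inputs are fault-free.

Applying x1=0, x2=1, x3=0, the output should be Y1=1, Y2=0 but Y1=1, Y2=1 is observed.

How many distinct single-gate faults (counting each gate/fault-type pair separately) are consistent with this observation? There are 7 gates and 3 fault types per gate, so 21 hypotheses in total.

6

Fault-free: M0=0, M1=1, M2=0, M3=1, M4=0, M5=1, M6=0 → Y1=1, Y2=0. Observed Y1=1, Y2=1.
  M0: none of the 3 fault types match ✗
  M1: none of the 3 fault types match ✗
  M2: none of the 3 fault types match ✗
  M3: none of the 3 fault types match ✗
  M4: stuck-at-1, inverted output ✓; others ✗
  M5: stuck-at-0, inverted output ✓; others ✗
  M6: stuck-at-1, inverted output ✓; others ✗
Consistent faults: {M4 stuck-at-1, M4 inverted output, M5 stuck-at-0, M5 inverted output, M6 stuck-at-1, M6 inverted output} — 6 in all.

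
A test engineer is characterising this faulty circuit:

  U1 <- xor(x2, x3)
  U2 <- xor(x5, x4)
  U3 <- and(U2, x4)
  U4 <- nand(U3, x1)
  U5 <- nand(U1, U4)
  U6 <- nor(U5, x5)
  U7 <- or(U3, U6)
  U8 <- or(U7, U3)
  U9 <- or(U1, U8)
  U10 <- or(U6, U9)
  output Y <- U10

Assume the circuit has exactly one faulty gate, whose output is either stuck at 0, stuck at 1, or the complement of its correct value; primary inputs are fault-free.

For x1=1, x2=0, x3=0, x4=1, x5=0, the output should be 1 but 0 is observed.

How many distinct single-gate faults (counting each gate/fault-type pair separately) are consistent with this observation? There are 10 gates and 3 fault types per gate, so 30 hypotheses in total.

10

Fault-free: U1=0, U2=1, U3=1, U4=0, U5=1, U6=0, U7=1, U8=1, U9=1, U10=1 → 1. Observed 0.
  U1: none of the 3 fault types match ✗
  U2: stuck-at-0, inverted output ✓; others ✗
  U3: stuck-at-0, inverted output ✓; others ✗
  U4: none of the 3 fault types match ✗
  U5: none of the 3 fault types match ✗
  U6: none of the 3 fault types match ✗
  U7: none of the 3 fault types match ✗
  U8: stuck-at-0, inverted output ✓; others ✗
  U9: stuck-at-0, inverted output ✓; others ✗
  U10: stuck-at-0, inverted output ✓; others ✗
Consistent faults: {U2 stuck-at-0, U2 inverted output, U3 stuck-at-0, U3 inverted output, U8 stuck-at-0, U8 inverted output, U9 stuck-at-0, U9 inverted output, U10 stuck-at-0, U10 inverted output} — 10 in all.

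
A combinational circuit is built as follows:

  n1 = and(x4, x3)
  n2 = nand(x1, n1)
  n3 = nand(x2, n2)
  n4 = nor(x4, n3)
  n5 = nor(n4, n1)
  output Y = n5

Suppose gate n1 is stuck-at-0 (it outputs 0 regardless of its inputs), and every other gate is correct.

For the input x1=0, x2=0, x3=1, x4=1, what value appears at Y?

1

Propagate with n1 forced: n1=0 [stuck-at-0], n2=1, n3=1, n4=0, n5=1.
So Y = 1. (Without the fault it would be 0.)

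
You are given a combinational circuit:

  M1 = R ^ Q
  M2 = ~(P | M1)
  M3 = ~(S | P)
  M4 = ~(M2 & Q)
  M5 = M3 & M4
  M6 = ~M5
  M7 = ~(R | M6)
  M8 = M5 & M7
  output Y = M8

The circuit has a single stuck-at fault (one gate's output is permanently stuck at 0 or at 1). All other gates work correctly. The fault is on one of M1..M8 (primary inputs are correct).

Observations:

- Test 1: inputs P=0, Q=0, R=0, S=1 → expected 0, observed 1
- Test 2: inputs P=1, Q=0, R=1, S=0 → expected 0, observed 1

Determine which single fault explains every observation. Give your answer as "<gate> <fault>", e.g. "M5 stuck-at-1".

M8 stuck-at-1

Fault-free values for test 1 (P=0, Q=0, R=0, S=1): M1=0, M2=1, M3=0, M4=1, M5=0, M6=1, M7=0, M8=0, giving Y=0. Observed 1.
Test 1: faults giving observed 1 are {M3 stuck-at-1, M5 stuck-at-1, M8 stuck-at-1}.
Test 2 (P=1, Q=0, R=1, S=0): fault-free M1=1, M2=0, M3=0, M4=1, M5=0, M6=1, M7=0, M8=0 → 0; observed 1. Eliminates M3 stuck-at-1, M5 stuck-at-1.
Only M8 stuck-at-1 is consistent with every test.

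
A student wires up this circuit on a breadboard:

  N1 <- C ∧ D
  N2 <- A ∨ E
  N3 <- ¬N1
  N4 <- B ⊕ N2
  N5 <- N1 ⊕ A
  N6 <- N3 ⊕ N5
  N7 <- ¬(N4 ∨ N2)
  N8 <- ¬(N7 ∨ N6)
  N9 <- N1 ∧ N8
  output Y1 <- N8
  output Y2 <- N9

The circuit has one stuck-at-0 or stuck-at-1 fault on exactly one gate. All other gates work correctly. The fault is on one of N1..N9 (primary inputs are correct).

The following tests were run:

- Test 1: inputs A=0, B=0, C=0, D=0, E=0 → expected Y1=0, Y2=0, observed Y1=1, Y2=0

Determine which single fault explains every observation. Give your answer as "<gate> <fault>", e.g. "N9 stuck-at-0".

Fault-free values for test 1 (A=0, B=0, C=0, D=0, E=0): N1=0, N2=0, N3=1, N4=0, N5=0, N6=1, N7=1, N8=0, N9=0, giving Y1=0, Y2=0. Observed Y1=1, Y2=0.
Test 1: faults giving observed Y1=1, Y2=0 are {N8 stuck-at-1}.
Only N8 stuck-at-1 is consistent with every test.

N8 stuck-at-1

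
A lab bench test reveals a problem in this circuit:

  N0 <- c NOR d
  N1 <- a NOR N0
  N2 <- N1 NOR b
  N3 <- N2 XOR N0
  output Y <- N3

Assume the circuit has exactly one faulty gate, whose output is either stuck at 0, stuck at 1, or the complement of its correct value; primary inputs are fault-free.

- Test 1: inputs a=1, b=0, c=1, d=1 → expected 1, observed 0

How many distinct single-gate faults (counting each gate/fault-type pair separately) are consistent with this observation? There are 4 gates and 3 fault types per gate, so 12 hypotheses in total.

8

Fault-free: N0=0, N1=0, N2=1, N3=1 → 1. Observed 0.
  N0 stuck-at-0: output 1 ✗
  N0 stuck-at-1: output 0 ✓
  N0 inverted output: output 0 ✓
  N1 stuck-at-0: output 1 ✗
  N1 stuck-at-1: output 0 ✓
  N1 inverted output: output 0 ✓
  N2 stuck-at-0: output 0 ✓
  N2 stuck-at-1: output 1 ✗
  N2 inverted output: output 0 ✓
  N3 stuck-at-0: output 0 ✓
  N3 stuck-at-1: output 1 ✗
  N3 inverted output: output 0 ✓
Consistent faults: {N0 stuck-at-1, N0 inverted output, N1 stuck-at-1, N1 inverted output, N2 stuck-at-0, N2 inverted output, N3 stuck-at-0, N3 inverted output} — 8 in all.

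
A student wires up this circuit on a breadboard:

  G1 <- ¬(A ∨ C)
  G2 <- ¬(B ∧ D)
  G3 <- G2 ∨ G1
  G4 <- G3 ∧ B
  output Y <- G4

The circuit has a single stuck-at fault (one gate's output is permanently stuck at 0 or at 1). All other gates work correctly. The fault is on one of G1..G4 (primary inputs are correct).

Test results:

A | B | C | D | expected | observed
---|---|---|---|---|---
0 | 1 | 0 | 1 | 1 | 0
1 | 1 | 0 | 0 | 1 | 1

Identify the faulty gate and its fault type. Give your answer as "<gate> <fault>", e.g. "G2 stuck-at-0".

Fault-free values for test 1 (A=0, B=1, C=0, D=1): G1=1, G2=0, G3=1, G4=1, giving Y=1. Observed 0.
Test 1: faults giving observed 0 are {G1 stuck-at-0, G3 stuck-at-0, G4 stuck-at-0}.
Test 2 (A=1, B=1, C=0, D=0): fault-free G1=0, G2=1, G3=1, G4=1 → 1; observed 1. Eliminates G3 stuck-at-0, G4 stuck-at-0.
Only G1 stuck-at-0 is consistent with every test.

G1 stuck-at-0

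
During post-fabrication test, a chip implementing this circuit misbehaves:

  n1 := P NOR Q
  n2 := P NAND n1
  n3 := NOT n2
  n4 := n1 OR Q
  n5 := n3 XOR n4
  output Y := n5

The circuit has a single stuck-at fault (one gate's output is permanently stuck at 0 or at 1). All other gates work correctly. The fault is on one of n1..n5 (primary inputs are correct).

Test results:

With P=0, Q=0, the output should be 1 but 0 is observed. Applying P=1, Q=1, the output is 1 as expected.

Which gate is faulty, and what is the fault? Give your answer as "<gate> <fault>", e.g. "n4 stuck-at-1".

n1 stuck-at-0

Fault-free values for test 1 (P=0, Q=0): n1=1, n2=1, n3=0, n4=1, n5=1, giving Y=1. Observed 0.
Test 1: faults giving observed 0 are {n1 stuck-at-0, n2 stuck-at-0, n3 stuck-at-1, n4 stuck-at-0, n5 stuck-at-0}.
Test 2 (P=1, Q=1): fault-free n1=0, n2=1, n3=0, n4=1, n5=1 → 1; observed 1. Eliminates n2 stuck-at-0, n3 stuck-at-1, n4 stuck-at-0, n5 stuck-at-0.
Only n1 stuck-at-0 is consistent with every test.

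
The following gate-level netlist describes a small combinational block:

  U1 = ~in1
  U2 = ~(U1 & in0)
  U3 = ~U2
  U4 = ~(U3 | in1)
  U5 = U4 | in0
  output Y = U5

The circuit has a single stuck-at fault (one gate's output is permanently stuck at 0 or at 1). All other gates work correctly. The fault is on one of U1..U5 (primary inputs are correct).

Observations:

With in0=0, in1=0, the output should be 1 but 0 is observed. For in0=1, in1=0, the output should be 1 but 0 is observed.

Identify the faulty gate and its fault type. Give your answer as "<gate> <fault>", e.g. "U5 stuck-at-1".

Fault-free values for test 1 (in0=0, in1=0): U1=1, U2=1, U3=0, U4=1, U5=1, giving Y=1. Observed 0.
Test 1: faults giving observed 0 are {U2 stuck-at-0, U3 stuck-at-1, U4 stuck-at-0, U5 stuck-at-0}.
Test 2 (in0=1, in1=0): fault-free U1=1, U2=0, U3=1, U4=0, U5=1 → 1; observed 0. Eliminates U2 stuck-at-0, U3 stuck-at-1, U4 stuck-at-0.
Only U5 stuck-at-0 is consistent with every test.

U5 stuck-at-0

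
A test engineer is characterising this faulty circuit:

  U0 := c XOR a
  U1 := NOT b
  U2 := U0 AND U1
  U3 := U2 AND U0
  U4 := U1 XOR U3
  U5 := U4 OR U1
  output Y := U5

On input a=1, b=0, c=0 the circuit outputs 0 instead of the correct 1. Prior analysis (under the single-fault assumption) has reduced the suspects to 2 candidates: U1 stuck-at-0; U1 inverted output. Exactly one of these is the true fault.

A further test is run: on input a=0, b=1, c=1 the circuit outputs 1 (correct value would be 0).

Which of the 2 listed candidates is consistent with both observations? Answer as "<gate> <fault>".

U1 inverted output

Evaluate each candidate on input a=0, b=1, c=1:
  U1 stuck-at-0: U0=1, U1=0 [stuck-at-0], U2=0, U3=0, U4=0, U5=0 → 0 — eliminated
  U1 inverted output: U0=1, U1=1 [inverted output], U2=1, U3=1, U4=0, U5=1 → 1 — matches
Only U1 inverted output reproduces the observed 1.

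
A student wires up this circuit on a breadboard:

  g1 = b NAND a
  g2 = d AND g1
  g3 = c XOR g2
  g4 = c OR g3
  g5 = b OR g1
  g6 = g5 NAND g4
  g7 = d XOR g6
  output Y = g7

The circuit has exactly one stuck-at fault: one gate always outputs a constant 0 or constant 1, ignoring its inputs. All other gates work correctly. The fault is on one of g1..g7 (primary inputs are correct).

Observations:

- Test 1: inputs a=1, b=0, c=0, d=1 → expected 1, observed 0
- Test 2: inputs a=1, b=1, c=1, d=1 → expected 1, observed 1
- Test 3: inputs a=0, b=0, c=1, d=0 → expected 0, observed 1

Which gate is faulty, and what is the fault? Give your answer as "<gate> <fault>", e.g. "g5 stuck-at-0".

g1 stuck-at-0

Fault-free values for test 1 (a=1, b=0, c=0, d=1): g1=1, g2=1, g3=1, g4=1, g5=1, g6=0, g7=1, giving Y=1. Observed 0.
Test 1: faults giving observed 0 are {g1 stuck-at-0, g2 stuck-at-0, g3 stuck-at-0, g4 stuck-at-0, g5 stuck-at-0, g6 stuck-at-1, g7 stuck-at-0}.
Test 2 (a=1, b=1, c=1, d=1): fault-free g1=0, g2=0, g3=1, g4=1, g5=1, g6=0, g7=1 → 1; observed 1. Eliminates g4 stuck-at-0, g5 stuck-at-0, g6 stuck-at-1, g7 stuck-at-0.
Test 3 (a=0, b=0, c=1, d=0): fault-free g1=1, g2=0, g3=1, g4=1, g5=1, g6=0, g7=0 → 0; observed 1. Eliminates g2 stuck-at-0, g3 stuck-at-0.
Only g1 stuck-at-0 is consistent with every test.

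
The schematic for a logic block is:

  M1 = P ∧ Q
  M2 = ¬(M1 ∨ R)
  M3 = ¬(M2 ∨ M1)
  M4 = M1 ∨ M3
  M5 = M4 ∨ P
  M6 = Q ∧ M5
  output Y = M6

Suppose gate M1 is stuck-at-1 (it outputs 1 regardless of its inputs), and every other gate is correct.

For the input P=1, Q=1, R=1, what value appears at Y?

Propagate with M1 forced: M1=1 [stuck-at-1], M2=0, M3=0, M4=1, M5=1, M6=1.
So Y = 1. (Same as the fault-free value — the fault is masked on this input.)

1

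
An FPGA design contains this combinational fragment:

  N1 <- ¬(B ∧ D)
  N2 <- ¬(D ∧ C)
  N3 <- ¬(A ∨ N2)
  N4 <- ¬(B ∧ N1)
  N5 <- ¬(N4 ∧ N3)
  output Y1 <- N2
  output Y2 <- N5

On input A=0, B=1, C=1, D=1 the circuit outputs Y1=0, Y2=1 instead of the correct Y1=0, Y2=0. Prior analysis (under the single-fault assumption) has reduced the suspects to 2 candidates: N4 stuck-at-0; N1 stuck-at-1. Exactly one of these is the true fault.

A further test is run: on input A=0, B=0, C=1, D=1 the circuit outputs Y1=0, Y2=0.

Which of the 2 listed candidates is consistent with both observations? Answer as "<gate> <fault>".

Evaluate each candidate on input A=0, B=0, C=1, D=1:
  N4 stuck-at-0: N1=1, N2=0, N3=1, N4=0 [stuck-at-0], N5=1 → Y1=0, Y2=1 — eliminated
  N1 stuck-at-1: N1=1 [stuck-at-1], N2=0, N3=1, N4=1, N5=0 → Y1=0, Y2=0 — matches
Only N1 stuck-at-1 reproduces the observed Y1=0, Y2=0.

N1 stuck-at-1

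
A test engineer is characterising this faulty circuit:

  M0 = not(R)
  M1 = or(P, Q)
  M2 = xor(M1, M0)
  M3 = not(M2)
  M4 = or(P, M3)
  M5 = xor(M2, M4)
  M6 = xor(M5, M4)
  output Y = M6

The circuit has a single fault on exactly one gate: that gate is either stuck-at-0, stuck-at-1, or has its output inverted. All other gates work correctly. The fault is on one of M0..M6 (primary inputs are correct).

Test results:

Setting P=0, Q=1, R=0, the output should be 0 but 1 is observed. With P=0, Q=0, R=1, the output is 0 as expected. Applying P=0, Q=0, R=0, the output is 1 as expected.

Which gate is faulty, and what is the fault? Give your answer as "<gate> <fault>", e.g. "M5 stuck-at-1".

M1 stuck-at-0

Fault-free values for test 1 (P=0, Q=1, R=0): M0=1, M1=1, M2=0, M3=1, M4=1, M5=1, M6=0, giving Y=0. Observed 1.
Test 1: faults giving observed 1 are {M0 stuck-at-0, M0 inverted output, M1 stuck-at-0, M1 inverted output, M2 stuck-at-1, M2 inverted output, M5 stuck-at-0, M5 inverted output, M6 stuck-at-1, M6 inverted output}.
Test 2 (P=0, Q=0, R=1): fault-free M0=0, M1=0, M2=0, M3=1, M4=1, M5=1, M6=0 → 0; observed 0. Eliminates M0 inverted output, M1 inverted output, M2 stuck-at-1, M2 inverted output, M5 stuck-at-0, M5 inverted output, M6 stuck-at-1, M6 inverted output.
Test 3 (P=0, Q=0, R=0): fault-free M0=1, M1=0, M2=1, M3=0, M4=0, M5=1, M6=1 → 1; observed 1. Eliminates M0 stuck-at-0.
Only M1 stuck-at-0 is consistent with every test.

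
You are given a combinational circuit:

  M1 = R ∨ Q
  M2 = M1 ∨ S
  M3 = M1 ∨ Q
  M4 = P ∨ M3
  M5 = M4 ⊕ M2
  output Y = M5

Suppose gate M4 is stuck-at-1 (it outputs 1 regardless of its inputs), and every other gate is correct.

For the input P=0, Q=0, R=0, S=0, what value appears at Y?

1

Propagate with M4 forced: M1=0, M2=0, M3=0, M4=1 [stuck-at-1], M5=1.
So Y = 1. (Without the fault it would be 0.)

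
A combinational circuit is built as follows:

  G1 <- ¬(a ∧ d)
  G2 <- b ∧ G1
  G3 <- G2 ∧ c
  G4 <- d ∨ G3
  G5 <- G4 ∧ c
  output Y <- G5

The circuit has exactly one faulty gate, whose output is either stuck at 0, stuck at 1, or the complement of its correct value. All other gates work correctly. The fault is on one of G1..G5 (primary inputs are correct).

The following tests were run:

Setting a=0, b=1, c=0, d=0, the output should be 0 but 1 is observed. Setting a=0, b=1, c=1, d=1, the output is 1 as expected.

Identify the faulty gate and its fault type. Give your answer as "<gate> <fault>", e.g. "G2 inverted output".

G5 stuck-at-1

Fault-free values for test 1 (a=0, b=1, c=0, d=0): G1=1, G2=1, G3=0, G4=0, G5=0, giving Y=0. Observed 1.
Test 1: faults giving observed 1 are {G5 stuck-at-1, G5 inverted output}.
Test 2 (a=0, b=1, c=1, d=1): fault-free G1=1, G2=1, G3=1, G4=1, G5=1 → 1; observed 1. Eliminates G5 inverted output.
Only G5 stuck-at-1 is consistent with every test.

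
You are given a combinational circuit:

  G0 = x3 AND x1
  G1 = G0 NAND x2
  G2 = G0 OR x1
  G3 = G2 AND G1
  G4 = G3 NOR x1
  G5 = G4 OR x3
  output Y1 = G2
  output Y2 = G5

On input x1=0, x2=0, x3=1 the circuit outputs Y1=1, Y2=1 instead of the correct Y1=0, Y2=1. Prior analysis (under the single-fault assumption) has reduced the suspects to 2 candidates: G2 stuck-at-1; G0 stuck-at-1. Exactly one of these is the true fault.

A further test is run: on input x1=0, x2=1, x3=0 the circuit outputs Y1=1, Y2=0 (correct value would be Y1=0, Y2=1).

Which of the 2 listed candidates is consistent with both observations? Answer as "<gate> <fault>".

G2 stuck-at-1

Evaluate each candidate on input x1=0, x2=1, x3=0:
  G2 stuck-at-1: G0=0, G1=1, G2=1 [stuck-at-1], G3=1, G4=0, G5=0 → Y1=1, Y2=0 — matches
  G0 stuck-at-1: G0=1 [stuck-at-1], G1=0, G2=1, G3=0, G4=1, G5=1 → Y1=1, Y2=1 — eliminated
Only G2 stuck-at-1 reproduces the observed Y1=1, Y2=0.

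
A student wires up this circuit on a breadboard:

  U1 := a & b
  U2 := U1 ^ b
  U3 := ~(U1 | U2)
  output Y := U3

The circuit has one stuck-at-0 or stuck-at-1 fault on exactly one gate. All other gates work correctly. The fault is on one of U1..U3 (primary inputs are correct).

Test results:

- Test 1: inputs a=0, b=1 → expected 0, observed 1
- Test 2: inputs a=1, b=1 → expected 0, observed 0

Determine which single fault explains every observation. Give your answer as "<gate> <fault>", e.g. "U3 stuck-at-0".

Fault-free values for test 1 (a=0, b=1): U1=0, U2=1, U3=0, giving Y=0. Observed 1.
Test 1: faults giving observed 1 are {U2 stuck-at-0, U3 stuck-at-1}.
Test 2 (a=1, b=1): fault-free U1=1, U2=0, U3=0 → 0; observed 0. Eliminates U3 stuck-at-1.
Only U2 stuck-at-0 is consistent with every test.

U2 stuck-at-0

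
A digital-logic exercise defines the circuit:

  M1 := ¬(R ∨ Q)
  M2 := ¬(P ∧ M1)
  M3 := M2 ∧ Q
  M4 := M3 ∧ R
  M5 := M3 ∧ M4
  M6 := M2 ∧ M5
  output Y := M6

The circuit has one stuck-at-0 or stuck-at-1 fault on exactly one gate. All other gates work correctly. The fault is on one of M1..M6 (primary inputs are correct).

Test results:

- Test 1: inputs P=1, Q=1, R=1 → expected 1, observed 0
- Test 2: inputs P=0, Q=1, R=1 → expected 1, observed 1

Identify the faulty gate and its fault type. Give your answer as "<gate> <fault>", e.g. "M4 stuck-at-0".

Fault-free values for test 1 (P=1, Q=1, R=1): M1=0, M2=1, M3=1, M4=1, M5=1, M6=1, giving Y=1. Observed 0.
Test 1: faults giving observed 0 are {M1 stuck-at-1, M2 stuck-at-0, M3 stuck-at-0, M4 stuck-at-0, M5 stuck-at-0, M6 stuck-at-0}.
Test 2 (P=0, Q=1, R=1): fault-free M1=0, M2=1, M3=1, M4=1, M5=1, M6=1 → 1; observed 1. Eliminates M2 stuck-at-0, M3 stuck-at-0, M4 stuck-at-0, M5 stuck-at-0, M6 stuck-at-0.
Only M1 stuck-at-1 is consistent with every test.

M1 stuck-at-1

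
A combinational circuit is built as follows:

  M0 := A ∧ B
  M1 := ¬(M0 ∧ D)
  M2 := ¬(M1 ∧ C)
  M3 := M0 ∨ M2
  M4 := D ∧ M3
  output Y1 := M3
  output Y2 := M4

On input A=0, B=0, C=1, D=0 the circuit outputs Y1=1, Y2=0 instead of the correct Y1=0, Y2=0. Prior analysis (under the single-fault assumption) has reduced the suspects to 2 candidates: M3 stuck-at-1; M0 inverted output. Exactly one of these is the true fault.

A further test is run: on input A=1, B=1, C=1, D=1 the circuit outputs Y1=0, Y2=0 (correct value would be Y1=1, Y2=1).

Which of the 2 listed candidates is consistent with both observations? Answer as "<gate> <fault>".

M0 inverted output

Evaluate each candidate on input A=1, B=1, C=1, D=1:
  M3 stuck-at-1: M0=1, M1=0, M2=1, M3=1 [stuck-at-1], M4=1 → Y1=1, Y2=1 — eliminated
  M0 inverted output: M0=0 [inverted output], M1=1, M2=0, M3=0, M4=0 → Y1=0, Y2=0 — matches
Only M0 inverted output reproduces the observed Y1=0, Y2=0.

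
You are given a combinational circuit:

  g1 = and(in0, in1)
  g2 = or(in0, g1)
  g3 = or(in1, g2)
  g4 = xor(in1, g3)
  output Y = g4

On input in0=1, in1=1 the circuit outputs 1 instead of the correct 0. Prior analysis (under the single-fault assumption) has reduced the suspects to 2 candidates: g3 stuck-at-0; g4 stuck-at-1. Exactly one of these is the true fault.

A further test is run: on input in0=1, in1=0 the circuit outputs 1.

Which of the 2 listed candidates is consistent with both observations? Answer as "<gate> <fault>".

g4 stuck-at-1

Evaluate each candidate on input in0=1, in1=0:
  g3 stuck-at-0: g1=0, g2=1, g3=0 [stuck-at-0], g4=0 → 0 — eliminated
  g4 stuck-at-1: g1=0, g2=1, g3=1, g4=1 [stuck-at-1] → 1 — matches
Only g4 stuck-at-1 reproduces the observed 1.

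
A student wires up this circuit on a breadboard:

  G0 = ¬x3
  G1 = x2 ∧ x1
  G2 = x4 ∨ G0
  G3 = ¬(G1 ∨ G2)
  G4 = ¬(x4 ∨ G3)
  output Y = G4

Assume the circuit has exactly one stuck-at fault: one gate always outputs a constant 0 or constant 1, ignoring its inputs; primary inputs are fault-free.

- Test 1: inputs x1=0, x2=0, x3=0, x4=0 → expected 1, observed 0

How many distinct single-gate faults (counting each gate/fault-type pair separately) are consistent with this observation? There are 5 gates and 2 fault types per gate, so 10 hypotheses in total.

4

Fault-free: G0=1, G1=0, G2=1, G3=0, G4=1 → 1. Observed 0.
  G0 stuck-at-0: output 0 ✓
  G0 stuck-at-1: output 1 ✗
  G1 stuck-at-0: output 1 ✗
  G1 stuck-at-1: output 1 ✗
  G2 stuck-at-0: output 0 ✓
  G2 stuck-at-1: output 1 ✗
  G3 stuck-at-0: output 1 ✗
  G3 stuck-at-1: output 0 ✓
  G4 stuck-at-0: output 0 ✓
  G4 stuck-at-1: output 1 ✗
Consistent faults: {G0 stuck-at-0, G2 stuck-at-0, G3 stuck-at-1, G4 stuck-at-0} — 4 in all.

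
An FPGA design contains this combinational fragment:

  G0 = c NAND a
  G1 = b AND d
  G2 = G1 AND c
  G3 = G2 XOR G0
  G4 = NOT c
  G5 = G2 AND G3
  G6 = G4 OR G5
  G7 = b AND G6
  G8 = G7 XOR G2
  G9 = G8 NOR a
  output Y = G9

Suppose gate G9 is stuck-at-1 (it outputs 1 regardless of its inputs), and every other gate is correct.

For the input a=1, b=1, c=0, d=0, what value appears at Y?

Propagate with G9 forced: G0=1, G1=0, G2=0, G3=1, G4=1, G5=0, G6=1, G7=1, G8=1, G9=1 [stuck-at-1].
So Y = 1. (Without the fault it would be 0.)

1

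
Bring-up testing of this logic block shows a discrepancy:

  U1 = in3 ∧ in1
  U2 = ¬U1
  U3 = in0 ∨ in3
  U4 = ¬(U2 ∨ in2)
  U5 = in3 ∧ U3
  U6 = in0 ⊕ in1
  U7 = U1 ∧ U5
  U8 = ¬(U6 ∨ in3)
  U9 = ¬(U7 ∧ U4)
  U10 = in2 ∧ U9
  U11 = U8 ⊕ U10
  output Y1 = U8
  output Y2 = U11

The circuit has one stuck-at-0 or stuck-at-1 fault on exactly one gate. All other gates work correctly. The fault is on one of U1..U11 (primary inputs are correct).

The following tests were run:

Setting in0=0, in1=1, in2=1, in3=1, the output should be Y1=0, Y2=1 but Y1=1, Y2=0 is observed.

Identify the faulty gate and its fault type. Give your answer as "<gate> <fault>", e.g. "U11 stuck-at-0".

U8 stuck-at-1

Fault-free values for test 1 (in0=0, in1=1, in2=1, in3=1): U1=1, U2=0, U3=1, U4=0, U5=1, U6=1, U7=1, U8=0, U9=1, U10=1, U11=1, giving Y1=0, Y2=1. Observed Y1=1, Y2=0.
Test 1: faults giving observed Y1=1, Y2=0 are {U8 stuck-at-1}.
Only U8 stuck-at-1 is consistent with every test.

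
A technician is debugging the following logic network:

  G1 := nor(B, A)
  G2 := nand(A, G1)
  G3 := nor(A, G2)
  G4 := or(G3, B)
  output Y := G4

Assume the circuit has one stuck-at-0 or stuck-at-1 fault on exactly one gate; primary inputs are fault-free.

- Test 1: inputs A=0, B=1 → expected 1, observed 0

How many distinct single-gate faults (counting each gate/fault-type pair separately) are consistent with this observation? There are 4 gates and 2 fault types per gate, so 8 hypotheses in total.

Fault-free: G1=0, G2=1, G3=0, G4=1 → 1. Observed 0.
  G1 stuck-at-0: output 1 ✗
  G1 stuck-at-1: output 1 ✗
  G2 stuck-at-0: output 1 ✗
  G2 stuck-at-1: output 1 ✗
  G3 stuck-at-0: output 1 ✗
  G3 stuck-at-1: output 1 ✗
  G4 stuck-at-0: output 0 ✓
  G4 stuck-at-1: output 1 ✗
Consistent faults: {G4 stuck-at-0} — 1 in all.

1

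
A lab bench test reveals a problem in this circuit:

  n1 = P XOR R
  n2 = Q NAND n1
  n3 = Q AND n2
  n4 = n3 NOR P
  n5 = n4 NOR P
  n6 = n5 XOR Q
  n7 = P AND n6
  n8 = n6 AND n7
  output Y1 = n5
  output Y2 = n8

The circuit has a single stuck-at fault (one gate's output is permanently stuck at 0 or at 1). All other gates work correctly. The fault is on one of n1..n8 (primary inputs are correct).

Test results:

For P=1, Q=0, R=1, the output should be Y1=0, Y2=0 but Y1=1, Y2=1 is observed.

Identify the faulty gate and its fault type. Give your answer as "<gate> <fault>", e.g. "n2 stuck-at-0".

n5 stuck-at-1

Fault-free values for test 1 (P=1, Q=0, R=1): n1=0, n2=1, n3=0, n4=0, n5=0, n6=0, n7=0, n8=0, giving Y1=0, Y2=0. Observed Y1=1, Y2=1.
Test 1: faults giving observed Y1=1, Y2=1 are {n5 stuck-at-1}.
Only n5 stuck-at-1 is consistent with every test.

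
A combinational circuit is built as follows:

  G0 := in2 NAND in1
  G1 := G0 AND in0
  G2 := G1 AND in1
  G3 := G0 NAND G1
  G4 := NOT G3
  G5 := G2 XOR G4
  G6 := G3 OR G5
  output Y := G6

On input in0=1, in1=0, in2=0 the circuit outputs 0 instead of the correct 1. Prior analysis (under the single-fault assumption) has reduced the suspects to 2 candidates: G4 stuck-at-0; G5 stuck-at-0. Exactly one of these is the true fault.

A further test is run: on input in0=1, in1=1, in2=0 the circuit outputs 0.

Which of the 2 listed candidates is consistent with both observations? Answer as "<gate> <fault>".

Evaluate each candidate on input in0=1, in1=1, in2=0:
  G4 stuck-at-0: G0=1, G1=1, G2=1, G3=0, G4=0 [stuck-at-0], G5=1, G6=1 → 1 — eliminated
  G5 stuck-at-0: G0=1, G1=1, G2=1, G3=0, G4=1, G5=0 [stuck-at-0], G6=0 → 0 — matches
Only G5 stuck-at-0 reproduces the observed 0.

G5 stuck-at-0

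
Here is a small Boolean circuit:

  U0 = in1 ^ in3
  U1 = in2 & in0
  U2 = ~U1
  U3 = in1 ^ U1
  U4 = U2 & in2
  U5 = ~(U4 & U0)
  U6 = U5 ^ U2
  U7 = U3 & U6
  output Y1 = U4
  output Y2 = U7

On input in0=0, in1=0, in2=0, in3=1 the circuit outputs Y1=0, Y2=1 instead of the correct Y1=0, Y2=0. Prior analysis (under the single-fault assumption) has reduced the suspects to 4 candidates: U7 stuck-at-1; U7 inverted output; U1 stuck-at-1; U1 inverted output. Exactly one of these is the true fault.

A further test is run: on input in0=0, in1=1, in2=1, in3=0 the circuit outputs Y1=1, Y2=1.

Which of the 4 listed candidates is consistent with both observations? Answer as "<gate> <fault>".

Evaluate each candidate on input in0=0, in1=1, in2=1, in3=0:
  U7 stuck-at-1: U0=1, U1=0, U2=1, U3=1, U4=1, U5=0, U6=1, U7=1 [stuck-at-1] → Y1=1, Y2=1 — matches
  U7 inverted output: U0=1, U1=0, U2=1, U3=1, U4=1, U5=0, U6=1, U7=0 [inverted output] → Y1=1, Y2=0 — eliminated
  U1 stuck-at-1: U0=1, U1=1 [stuck-at-1], U2=0, U3=0, U4=0, U5=1, U6=1, U7=0 → Y1=0, Y2=0 — eliminated
  U1 inverted output: U0=1, U1=1 [inverted output], U2=0, U3=0, U4=0, U5=1, U6=1, U7=0 → Y1=0, Y2=0 — eliminated
Only U7 stuck-at-1 reproduces the observed Y1=1, Y2=1.

U7 stuck-at-1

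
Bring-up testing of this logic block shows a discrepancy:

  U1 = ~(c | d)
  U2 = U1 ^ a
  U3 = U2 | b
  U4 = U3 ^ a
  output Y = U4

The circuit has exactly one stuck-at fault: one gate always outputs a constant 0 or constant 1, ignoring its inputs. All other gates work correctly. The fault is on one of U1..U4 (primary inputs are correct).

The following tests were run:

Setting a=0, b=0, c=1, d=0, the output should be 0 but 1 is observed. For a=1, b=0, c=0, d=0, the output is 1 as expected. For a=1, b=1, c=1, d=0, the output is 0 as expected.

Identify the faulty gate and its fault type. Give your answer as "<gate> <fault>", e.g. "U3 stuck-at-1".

U1 stuck-at-1

Fault-free values for test 1 (a=0, b=0, c=1, d=0): U1=0, U2=0, U3=0, U4=0, giving Y=0. Observed 1.
Test 1: faults giving observed 1 are {U1 stuck-at-1, U2 stuck-at-1, U3 stuck-at-1, U4 stuck-at-1}.
Test 2 (a=1, b=0, c=0, d=0): fault-free U1=1, U2=0, U3=0, U4=1 → 1; observed 1. Eliminates U2 stuck-at-1, U3 stuck-at-1.
Test 3 (a=1, b=1, c=1, d=0): fault-free U1=0, U2=1, U3=1, U4=0 → 0; observed 0. Eliminates U4 stuck-at-1.
Only U1 stuck-at-1 is consistent with every test.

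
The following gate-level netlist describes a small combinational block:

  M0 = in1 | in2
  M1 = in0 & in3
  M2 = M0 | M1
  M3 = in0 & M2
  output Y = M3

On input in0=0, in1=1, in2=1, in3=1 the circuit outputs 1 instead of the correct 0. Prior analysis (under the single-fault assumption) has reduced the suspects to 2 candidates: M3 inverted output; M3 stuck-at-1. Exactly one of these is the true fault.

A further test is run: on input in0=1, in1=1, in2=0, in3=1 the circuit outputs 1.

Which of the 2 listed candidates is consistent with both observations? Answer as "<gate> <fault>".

M3 stuck-at-1

Evaluate each candidate on input in0=1, in1=1, in2=0, in3=1:
  M3 inverted output: M0=1, M1=1, M2=1, M3=0 [inverted output] → 0 — eliminated
  M3 stuck-at-1: M0=1, M1=1, M2=1, M3=1 [stuck-at-1] → 1 — matches
Only M3 stuck-at-1 reproduces the observed 1.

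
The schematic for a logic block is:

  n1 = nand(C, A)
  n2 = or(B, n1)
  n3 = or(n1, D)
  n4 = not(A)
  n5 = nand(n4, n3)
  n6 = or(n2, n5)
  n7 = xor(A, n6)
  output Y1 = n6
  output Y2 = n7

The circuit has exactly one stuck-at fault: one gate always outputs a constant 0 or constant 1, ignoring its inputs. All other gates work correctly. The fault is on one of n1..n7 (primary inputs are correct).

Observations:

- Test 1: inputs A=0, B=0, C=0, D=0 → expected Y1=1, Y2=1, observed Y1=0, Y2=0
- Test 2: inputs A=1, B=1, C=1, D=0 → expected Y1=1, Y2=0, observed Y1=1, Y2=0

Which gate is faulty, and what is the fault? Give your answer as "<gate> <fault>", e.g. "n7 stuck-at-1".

Fault-free values for test 1 (A=0, B=0, C=0, D=0): n1=1, n2=1, n3=1, n4=1, n5=0, n6=1, n7=1, giving Y1=1, Y2=1. Observed Y1=0, Y2=0.
Test 1: faults giving observed Y1=0, Y2=0 are {n2 stuck-at-0, n6 stuck-at-0}.
Test 2 (A=1, B=1, C=1, D=0): fault-free n1=0, n2=1, n3=0, n4=0, n5=1, n6=1, n7=0 → Y1=1, Y2=0; observed Y1=1, Y2=0. Eliminates n6 stuck-at-0.
Only n2 stuck-at-0 is consistent with every test.

n2 stuck-at-0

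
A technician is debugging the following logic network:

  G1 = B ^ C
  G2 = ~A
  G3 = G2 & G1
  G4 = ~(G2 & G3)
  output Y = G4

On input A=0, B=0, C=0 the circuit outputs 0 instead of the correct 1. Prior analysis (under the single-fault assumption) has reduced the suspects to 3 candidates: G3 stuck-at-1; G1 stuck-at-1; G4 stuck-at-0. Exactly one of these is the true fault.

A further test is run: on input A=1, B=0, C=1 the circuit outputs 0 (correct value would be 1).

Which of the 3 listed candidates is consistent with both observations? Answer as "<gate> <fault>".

Evaluate each candidate on input A=1, B=0, C=1:
  G3 stuck-at-1: G1=1, G2=0, G3=1 [stuck-at-1], G4=1 → 1 — eliminated
  G1 stuck-at-1: G1=1 [stuck-at-1], G2=0, G3=0, G4=1 → 1 — eliminated
  G4 stuck-at-0: G1=1, G2=0, G3=0, G4=0 [stuck-at-0] → 0 — matches
Only G4 stuck-at-0 reproduces the observed 0.

G4 stuck-at-0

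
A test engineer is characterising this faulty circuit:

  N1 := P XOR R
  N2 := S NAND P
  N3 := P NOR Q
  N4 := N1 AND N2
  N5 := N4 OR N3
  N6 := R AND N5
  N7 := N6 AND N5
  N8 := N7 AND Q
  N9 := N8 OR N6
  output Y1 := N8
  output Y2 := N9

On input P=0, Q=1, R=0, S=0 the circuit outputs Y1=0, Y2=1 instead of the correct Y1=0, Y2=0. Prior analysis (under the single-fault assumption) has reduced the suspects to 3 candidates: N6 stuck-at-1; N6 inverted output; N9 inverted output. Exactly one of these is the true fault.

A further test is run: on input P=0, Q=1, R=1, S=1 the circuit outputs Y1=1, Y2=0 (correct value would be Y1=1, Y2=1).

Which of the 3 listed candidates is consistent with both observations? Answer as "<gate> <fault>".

N9 inverted output

Evaluate each candidate on input P=0, Q=1, R=1, S=1:
  N6 stuck-at-1: N1=1, N2=1, N3=0, N4=1, N5=1, N6=1 [stuck-at-1], N7=1, N8=1, N9=1 → Y1=1, Y2=1 — eliminated
  N6 inverted output: N1=1, N2=1, N3=0, N4=1, N5=1, N6=0 [inverted output], N7=0, N8=0, N9=0 → Y1=0, Y2=0 — eliminated
  N9 inverted output: N1=1, N2=1, N3=0, N4=1, N5=1, N6=1, N7=1, N8=1, N9=0 [inverted output] → Y1=1, Y2=0 — matches
Only N9 inverted output reproduces the observed Y1=1, Y2=0.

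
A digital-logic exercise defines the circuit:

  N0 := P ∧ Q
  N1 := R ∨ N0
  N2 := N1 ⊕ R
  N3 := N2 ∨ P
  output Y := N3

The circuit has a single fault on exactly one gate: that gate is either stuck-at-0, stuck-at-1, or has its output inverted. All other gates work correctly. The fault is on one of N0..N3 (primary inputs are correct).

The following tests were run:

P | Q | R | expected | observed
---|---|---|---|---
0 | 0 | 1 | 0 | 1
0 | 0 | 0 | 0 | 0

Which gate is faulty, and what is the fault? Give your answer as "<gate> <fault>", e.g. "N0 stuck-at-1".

Fault-free values for test 1 (P=0, Q=0, R=1): N0=0, N1=1, N2=0, N3=0, giving Y=0. Observed 1.
Test 1: faults giving observed 1 are {N1 stuck-at-0, N1 inverted output, N2 stuck-at-1, N2 inverted output, N3 stuck-at-1, N3 inverted output}.
Test 2 (P=0, Q=0, R=0): fault-free N0=0, N1=0, N2=0, N3=0 → 0; observed 0. Eliminates N1 inverted output, N2 stuck-at-1, N2 inverted output, N3 stuck-at-1, N3 inverted output.
Only N1 stuck-at-0 is consistent with every test.

N1 stuck-at-0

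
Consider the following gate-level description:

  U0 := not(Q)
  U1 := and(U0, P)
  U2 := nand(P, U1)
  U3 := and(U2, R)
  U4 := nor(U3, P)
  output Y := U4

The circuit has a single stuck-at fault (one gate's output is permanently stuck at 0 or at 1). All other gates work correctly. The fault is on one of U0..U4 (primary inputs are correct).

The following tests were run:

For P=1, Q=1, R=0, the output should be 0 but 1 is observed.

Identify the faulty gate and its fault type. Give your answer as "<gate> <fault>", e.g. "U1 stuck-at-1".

Fault-free values for test 1 (P=1, Q=1, R=0): U0=0, U1=0, U2=1, U3=0, U4=0, giving Y=0. Observed 1.
Test 1: faults giving observed 1 are {U4 stuck-at-1}.
Only U4 stuck-at-1 is consistent with every test.

U4 stuck-at-1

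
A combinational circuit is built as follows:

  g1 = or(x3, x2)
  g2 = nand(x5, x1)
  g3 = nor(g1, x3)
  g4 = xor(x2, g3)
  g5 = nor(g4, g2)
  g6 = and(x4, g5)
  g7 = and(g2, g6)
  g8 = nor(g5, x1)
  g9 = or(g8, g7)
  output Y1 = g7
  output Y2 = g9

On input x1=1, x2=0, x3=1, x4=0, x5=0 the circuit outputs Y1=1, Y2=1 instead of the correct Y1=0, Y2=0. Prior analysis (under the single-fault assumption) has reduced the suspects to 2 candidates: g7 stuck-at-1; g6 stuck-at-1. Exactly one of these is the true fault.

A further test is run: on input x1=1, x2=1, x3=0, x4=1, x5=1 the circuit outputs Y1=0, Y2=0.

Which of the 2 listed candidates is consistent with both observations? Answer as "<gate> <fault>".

Evaluate each candidate on input x1=1, x2=1, x3=0, x4=1, x5=1:
  g7 stuck-at-1: g1=1, g2=0, g3=0, g4=1, g5=0, g6=0, g7=1 [stuck-at-1], g8=0, g9=1 → Y1=1, Y2=1 — eliminated
  g6 stuck-at-1: g1=1, g2=0, g3=0, g4=1, g5=0, g6=1 [stuck-at-1], g7=0, g8=0, g9=0 → Y1=0, Y2=0 — matches
Only g6 stuck-at-1 reproduces the observed Y1=0, Y2=0.

g6 stuck-at-1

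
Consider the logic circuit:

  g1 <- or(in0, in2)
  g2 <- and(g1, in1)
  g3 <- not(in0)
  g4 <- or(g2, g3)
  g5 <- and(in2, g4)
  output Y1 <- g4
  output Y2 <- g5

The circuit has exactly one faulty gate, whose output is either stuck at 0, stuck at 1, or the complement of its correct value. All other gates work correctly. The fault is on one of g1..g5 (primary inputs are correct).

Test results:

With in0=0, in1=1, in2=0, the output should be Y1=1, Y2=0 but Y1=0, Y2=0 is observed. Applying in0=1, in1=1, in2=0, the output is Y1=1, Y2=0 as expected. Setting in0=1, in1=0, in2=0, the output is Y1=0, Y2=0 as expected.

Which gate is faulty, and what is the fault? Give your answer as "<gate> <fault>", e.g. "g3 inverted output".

g3 stuck-at-0

Fault-free values for test 1 (in0=0, in1=1, in2=0): g1=0, g2=0, g3=1, g4=1, g5=0, giving Y1=1, Y2=0. Observed Y1=0, Y2=0.
Test 1: faults giving observed Y1=0, Y2=0 are {g3 stuck-at-0, g3 inverted output, g4 stuck-at-0, g4 inverted output}.
Test 2 (in0=1, in1=1, in2=0): fault-free g1=1, g2=1, g3=0, g4=1, g5=0 → Y1=1, Y2=0; observed Y1=1, Y2=0. Eliminates g4 stuck-at-0, g4 inverted output.
Test 3 (in0=1, in1=0, in2=0): fault-free g1=1, g2=0, g3=0, g4=0, g5=0 → Y1=0, Y2=0; observed Y1=0, Y2=0. Eliminates g3 inverted output.
Only g3 stuck-at-0 is consistent with every test.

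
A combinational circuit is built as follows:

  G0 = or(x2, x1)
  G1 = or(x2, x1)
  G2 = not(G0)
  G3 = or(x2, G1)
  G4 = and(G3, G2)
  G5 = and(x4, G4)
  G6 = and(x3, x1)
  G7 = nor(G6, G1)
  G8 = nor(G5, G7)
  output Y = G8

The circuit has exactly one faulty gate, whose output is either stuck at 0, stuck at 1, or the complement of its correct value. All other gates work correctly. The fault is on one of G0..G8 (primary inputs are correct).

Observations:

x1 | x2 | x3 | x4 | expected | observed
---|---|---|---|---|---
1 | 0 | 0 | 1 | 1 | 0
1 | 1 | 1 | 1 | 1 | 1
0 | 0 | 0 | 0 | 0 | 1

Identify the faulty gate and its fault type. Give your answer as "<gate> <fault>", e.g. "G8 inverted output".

Fault-free values for test 1 (x1=1, x2=0, x3=0, x4=1): G0=1, G1=1, G2=0, G3=1, G4=0, G5=0, G6=0, G7=0, G8=1, giving Y=1. Observed 0.
Test 1: faults giving observed 0 are {G0 stuck-at-0, G0 inverted output, G1 stuck-at-0, G1 inverted output, G2 stuck-at-1, G2 inverted output, G4 stuck-at-1, G4 inverted output, G5 stuck-at-1, G5 inverted output, G7 stuck-at-1, G7 inverted output, G8 stuck-at-0, G8 inverted output}.
Test 2 (x1=1, x2=1, x3=1, x4=1): fault-free G0=1, G1=1, G2=0, G3=1, G4=0, G5=0, G6=1, G7=0, G8=1 → 1; observed 1. Eliminates G0 stuck-at-0, G0 inverted output, G2 stuck-at-1, G2 inverted output, G4 stuck-at-1, G4 inverted output, G5 stuck-at-1, G5 inverted output, G7 stuck-at-1, G7 inverted output, G8 stuck-at-0, G8 inverted output.
Test 3 (x1=0, x2=0, x3=0, x4=0): fault-free G0=0, G1=0, G2=1, G3=0, G4=0, G5=0, G6=0, G7=1, G8=0 → 0; observed 1. Eliminates G1 stuck-at-0.
Only G1 inverted output is consistent with every test.

G1 inverted output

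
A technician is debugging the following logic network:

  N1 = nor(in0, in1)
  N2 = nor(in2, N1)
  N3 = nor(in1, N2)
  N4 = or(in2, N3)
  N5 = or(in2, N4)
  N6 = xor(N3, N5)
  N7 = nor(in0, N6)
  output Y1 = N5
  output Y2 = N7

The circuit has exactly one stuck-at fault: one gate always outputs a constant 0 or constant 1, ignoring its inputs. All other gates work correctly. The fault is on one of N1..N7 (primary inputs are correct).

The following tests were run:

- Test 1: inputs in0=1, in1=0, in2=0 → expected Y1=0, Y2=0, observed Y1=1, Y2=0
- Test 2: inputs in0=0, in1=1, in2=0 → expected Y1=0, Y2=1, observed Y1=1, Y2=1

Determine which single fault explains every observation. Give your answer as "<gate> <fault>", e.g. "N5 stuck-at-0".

N3 stuck-at-1

Fault-free values for test 1 (in0=1, in1=0, in2=0): N1=0, N2=1, N3=0, N4=0, N5=0, N6=0, N7=0, giving Y1=0, Y2=0. Observed Y1=1, Y2=0.
Test 1: faults giving observed Y1=1, Y2=0 are {N1 stuck-at-1, N2 stuck-at-0, N3 stuck-at-1, N4 stuck-at-1, N5 stuck-at-1}.
Test 2 (in0=0, in1=1, in2=0): fault-free N1=0, N2=1, N3=0, N4=0, N5=0, N6=0, N7=1 → Y1=0, Y2=1; observed Y1=1, Y2=1. Eliminates N1 stuck-at-1, N2 stuck-at-0, N4 stuck-at-1, N5 stuck-at-1.
Only N3 stuck-at-1 is consistent with every test.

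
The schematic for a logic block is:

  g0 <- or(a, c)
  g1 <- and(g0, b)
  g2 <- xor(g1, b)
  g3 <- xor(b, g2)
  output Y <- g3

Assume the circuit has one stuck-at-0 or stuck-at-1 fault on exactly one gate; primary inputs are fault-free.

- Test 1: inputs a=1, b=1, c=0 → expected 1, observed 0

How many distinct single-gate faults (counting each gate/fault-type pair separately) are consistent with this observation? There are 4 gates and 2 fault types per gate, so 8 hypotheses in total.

4

Fault-free: g0=1, g1=1, g2=0, g3=1 → 1. Observed 0.
  g0 stuck-at-0: output 0 ✓
  g0 stuck-at-1: output 1 ✗
  g1 stuck-at-0: output 0 ✓
  g1 stuck-at-1: output 1 ✗
  g2 stuck-at-0: output 1 ✗
  g2 stuck-at-1: output 0 ✓
  g3 stuck-at-0: output 0 ✓
  g3 stuck-at-1: output 1 ✗
Consistent faults: {g0 stuck-at-0, g1 stuck-at-0, g2 stuck-at-1, g3 stuck-at-0} — 4 in all.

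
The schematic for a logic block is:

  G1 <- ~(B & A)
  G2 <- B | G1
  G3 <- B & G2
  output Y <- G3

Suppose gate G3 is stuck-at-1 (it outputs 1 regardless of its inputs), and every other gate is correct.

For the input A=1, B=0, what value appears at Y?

1

Propagate with G3 forced: G1=1, G2=1, G3=1 [stuck-at-1].
So Y = 1. (Without the fault it would be 0.)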